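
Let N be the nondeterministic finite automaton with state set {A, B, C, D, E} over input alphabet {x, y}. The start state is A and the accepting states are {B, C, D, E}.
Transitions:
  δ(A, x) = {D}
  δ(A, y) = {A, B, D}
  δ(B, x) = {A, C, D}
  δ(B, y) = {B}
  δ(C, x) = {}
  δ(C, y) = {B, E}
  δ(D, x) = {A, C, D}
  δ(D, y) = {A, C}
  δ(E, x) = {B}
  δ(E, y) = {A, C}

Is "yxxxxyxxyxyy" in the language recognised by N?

accepted

Start: {A}
read y: {A, B, D}
read x: {A, C, D}
read x: {A, C, D}
read x: {A, C, D}
read x: {A, C, D}
read y: {A, B, C, D, E}
read x: {A, B, C, D}
read x: {A, C, D}
read y: {A, B, C, D, E}
read x: {A, B, C, D}
read y: {A, B, C, D, E}
read y: {A, B, C, D, E}
Reachable ∩ accepting = {B, C, D, E} — nonempty.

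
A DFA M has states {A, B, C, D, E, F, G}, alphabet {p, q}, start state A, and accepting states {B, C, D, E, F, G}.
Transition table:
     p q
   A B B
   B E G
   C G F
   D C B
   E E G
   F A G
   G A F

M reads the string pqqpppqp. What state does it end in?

A --p--> B
B --q--> G
G --q--> F
F --p--> A
A --p--> B
B --p--> E
E --q--> G
G --p--> A

A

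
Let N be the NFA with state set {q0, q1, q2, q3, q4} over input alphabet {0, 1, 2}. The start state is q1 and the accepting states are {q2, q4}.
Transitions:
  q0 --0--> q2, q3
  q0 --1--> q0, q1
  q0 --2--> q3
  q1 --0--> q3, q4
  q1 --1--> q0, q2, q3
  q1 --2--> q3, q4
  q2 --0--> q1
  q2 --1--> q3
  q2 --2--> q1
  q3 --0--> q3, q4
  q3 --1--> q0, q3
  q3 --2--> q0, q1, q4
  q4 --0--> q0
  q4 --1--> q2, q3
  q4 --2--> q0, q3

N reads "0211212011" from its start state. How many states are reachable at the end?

4

Start: {q1}
read 0: {q3, q4}
read 2: {q0, q1, q3, q4}
read 1: {q0, q1, q2, q3}
read 1: {q0, q1, q2, q3}
read 2: {q0, q1, q3, q4}
read 1: {q0, q1, q2, q3}
read 2: {q0, q1, q3, q4}
read 0: {q0, q2, q3, q4}
read 1: {q0, q1, q2, q3}
read 1: {q0, q1, q2, q3}
Final reachable set {q0, q1, q2, q3} has 4 states.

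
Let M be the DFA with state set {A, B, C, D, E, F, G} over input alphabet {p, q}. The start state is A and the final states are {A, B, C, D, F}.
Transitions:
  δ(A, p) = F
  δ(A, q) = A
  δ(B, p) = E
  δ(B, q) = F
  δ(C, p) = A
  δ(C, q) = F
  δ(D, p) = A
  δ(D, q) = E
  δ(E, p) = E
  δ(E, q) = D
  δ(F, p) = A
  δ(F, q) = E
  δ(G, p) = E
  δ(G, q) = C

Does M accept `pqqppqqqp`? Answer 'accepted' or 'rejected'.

A --p--> F
F --q--> E
E --q--> D
D --p--> A
A --p--> F
F --q--> E
E --q--> D
D --q--> E
E --p--> E
End in state E, which is not an accepting state.

rejected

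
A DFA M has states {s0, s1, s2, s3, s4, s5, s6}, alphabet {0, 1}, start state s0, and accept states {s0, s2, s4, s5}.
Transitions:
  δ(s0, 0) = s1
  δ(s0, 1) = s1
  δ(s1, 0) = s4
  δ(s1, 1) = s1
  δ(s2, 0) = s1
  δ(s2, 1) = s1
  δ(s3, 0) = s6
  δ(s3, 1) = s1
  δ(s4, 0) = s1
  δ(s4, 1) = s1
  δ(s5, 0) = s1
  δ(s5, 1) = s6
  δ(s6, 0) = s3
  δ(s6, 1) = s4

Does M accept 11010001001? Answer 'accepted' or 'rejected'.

s0 --1--> s1
s1 --1--> s1
s1 --0--> s4
s4 --1--> s1
s1 --0--> s4
s4 --0--> s1
s1 --0--> s4
s4 --1--> s1
s1 --0--> s4
s4 --0--> s1
s1 --1--> s1
End in state s1, which is not an accepting state.

rejected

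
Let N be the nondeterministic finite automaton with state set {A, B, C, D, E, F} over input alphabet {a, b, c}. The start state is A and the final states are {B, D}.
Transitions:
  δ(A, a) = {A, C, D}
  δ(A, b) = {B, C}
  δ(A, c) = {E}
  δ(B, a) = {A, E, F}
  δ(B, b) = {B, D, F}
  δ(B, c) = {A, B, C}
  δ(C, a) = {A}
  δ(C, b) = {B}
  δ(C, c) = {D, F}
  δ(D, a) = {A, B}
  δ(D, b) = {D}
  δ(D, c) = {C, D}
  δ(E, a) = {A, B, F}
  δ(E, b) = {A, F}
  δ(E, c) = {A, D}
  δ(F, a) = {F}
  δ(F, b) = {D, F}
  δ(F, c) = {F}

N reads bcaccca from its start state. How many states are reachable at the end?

Start: {A}
read b: {B, C}
read c: {A, B, C, D, F}
read a: {A, B, C, D, E, F}
read c: {A, B, C, D, E, F}
read c: {A, B, C, D, E, F}
read c: {A, B, C, D, E, F}
read a: {A, B, C, D, E, F}
Final reachable set {A, B, C, D, E, F} has 6 states.

6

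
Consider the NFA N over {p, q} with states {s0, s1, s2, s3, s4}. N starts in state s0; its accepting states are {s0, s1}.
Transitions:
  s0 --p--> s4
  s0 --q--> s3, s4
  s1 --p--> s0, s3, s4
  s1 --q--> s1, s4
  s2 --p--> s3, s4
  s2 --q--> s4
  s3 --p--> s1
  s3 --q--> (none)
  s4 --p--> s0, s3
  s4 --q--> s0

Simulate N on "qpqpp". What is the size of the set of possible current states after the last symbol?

4

Start: {s0}
read q: {s3, s4}
read p: {s0, s1, s3}
read q: {s1, s3, s4}
read p: {s0, s1, s3, s4}
read p: {s0, s1, s3, s4}
Final reachable set {s0, s1, s3, s4} has 4 states.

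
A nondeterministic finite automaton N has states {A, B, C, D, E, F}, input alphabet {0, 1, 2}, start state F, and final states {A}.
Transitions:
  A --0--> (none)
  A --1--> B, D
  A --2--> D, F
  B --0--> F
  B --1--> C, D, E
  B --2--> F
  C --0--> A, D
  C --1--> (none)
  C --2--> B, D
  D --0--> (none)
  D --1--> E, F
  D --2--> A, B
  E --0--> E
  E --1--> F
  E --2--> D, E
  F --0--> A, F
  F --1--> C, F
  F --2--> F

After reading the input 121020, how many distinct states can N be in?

Start: {F}
read 1: {C, F}
read 2: {B, D, F}
read 1: {C, D, E, F}
read 0: {A, D, E, F}
read 2: {A, B, D, E, F}
read 0: {A, E, F}
Final reachable set {A, E, F} has 3 states.

3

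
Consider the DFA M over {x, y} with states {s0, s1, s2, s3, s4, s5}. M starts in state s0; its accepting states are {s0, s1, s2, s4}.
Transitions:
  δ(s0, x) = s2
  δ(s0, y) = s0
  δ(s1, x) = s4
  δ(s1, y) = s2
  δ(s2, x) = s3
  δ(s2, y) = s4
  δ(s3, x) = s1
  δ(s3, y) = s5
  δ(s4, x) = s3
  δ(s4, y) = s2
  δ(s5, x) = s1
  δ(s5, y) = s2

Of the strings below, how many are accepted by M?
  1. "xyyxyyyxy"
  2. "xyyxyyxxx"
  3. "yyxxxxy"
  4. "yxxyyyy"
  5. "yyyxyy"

"xyyxyyyxy": rejected
"xyyxyyxxx": accepted
"yyxxxxy": accepted
"yxxyyyy": accepted
"yyyxyy": accepted

4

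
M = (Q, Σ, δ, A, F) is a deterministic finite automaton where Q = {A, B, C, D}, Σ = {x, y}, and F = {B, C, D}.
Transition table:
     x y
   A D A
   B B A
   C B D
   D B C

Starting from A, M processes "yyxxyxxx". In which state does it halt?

A --y--> A
A --y--> A
A --x--> D
D --x--> B
B --y--> A
A --x--> D
D --x--> B
B --x--> B

B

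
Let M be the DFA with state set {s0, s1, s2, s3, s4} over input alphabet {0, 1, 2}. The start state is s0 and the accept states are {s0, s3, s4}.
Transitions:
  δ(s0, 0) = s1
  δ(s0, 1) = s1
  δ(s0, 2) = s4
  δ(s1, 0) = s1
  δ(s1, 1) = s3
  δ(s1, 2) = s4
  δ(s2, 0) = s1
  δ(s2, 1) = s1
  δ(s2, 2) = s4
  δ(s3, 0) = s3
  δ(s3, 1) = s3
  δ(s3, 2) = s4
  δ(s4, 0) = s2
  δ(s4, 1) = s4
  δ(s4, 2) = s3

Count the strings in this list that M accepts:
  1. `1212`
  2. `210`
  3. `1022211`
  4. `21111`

`1212`: accepted
`210`: rejected
`1022211`: accepted
`21111`: accepted

3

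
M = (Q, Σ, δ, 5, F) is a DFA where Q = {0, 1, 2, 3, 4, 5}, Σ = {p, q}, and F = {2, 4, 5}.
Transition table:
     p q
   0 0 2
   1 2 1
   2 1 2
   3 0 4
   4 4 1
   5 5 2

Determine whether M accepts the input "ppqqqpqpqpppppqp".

5 --p--> 5
5 --p--> 5
5 --q--> 2
2 --q--> 2
2 --q--> 2
2 --p--> 1
1 --q--> 1
1 --p--> 2
2 --q--> 2
2 --p--> 1
1 --p--> 2
2 --p--> 1
1 --p--> 2
2 --p--> 1
1 --q--> 1
1 --p--> 2
End in state 2, which is an accepting state.

accepted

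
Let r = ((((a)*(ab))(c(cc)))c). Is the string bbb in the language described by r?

no

No split of bbb into u·v has (((a)*(ab))(c(cc))) matching u and c matching v.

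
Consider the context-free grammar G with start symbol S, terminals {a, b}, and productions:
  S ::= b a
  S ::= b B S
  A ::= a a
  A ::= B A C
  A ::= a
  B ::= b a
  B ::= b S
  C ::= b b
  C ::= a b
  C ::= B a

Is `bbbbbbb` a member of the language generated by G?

no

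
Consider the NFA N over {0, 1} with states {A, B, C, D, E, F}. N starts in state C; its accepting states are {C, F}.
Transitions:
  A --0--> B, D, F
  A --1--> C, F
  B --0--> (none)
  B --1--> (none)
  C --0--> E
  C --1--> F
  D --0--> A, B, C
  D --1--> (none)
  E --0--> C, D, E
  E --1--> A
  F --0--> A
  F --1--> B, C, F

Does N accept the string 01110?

Start: {C}
read 0: {E}
read 1: {A}
read 1: {C, F}
read 1: {B, C, F}
read 0: {A, E}
Reachable ∩ accepting = {} — empty.

rejected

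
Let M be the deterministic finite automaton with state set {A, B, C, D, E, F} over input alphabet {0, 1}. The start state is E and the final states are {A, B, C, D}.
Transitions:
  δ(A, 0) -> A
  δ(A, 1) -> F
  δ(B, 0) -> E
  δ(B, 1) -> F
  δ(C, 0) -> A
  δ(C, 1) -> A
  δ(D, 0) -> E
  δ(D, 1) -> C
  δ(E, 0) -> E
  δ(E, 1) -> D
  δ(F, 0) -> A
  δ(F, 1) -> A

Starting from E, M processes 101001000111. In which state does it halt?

A

E --1--> D
D --0--> E
E --1--> D
D --0--> E
E --0--> E
E --1--> D
D --0--> E
E --0--> E
E --0--> E
E --1--> D
D --1--> C
C --1--> A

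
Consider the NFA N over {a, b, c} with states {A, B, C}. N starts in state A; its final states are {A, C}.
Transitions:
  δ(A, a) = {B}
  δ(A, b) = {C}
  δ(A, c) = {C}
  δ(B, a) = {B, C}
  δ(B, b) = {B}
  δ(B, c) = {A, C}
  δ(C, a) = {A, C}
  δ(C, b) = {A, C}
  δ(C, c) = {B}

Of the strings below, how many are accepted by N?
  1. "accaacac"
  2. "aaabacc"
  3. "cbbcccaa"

3

"accaacac": accepted
"aaabacc": accepted
"cbbcccaa": accepted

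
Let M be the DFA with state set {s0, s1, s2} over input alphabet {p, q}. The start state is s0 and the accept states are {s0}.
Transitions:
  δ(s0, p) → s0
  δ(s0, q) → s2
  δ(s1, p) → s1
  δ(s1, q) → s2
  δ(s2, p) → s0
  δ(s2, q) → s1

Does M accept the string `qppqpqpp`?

accepted

s0 --q--> s2
s2 --p--> s0
s0 --p--> s0
s0 --q--> s2
s2 --p--> s0
s0 --q--> s2
s2 --p--> s0
s0 --p--> s0
End in state s0, which is an accepting state.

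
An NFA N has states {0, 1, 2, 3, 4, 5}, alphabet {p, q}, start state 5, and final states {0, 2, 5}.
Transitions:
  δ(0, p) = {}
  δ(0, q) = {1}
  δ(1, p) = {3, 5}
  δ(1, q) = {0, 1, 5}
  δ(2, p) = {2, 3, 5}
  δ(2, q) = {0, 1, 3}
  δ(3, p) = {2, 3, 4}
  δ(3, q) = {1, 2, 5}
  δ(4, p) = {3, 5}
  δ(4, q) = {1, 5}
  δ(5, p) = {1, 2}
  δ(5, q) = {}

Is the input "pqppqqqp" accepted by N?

accepted

Start: {5}
read p: {1, 2}
read q: {0, 1, 3, 5}
read p: {1, 2, 3, 4, 5}
read p: {1, 2, 3, 4, 5}
read q: {0, 1, 2, 3, 5}
read q: {0, 1, 2, 3, 5}
read q: {0, 1, 2, 3, 5}
read p: {1, 2, 3, 4, 5}
Reachable ∩ accepting = {2, 5} — nonempty.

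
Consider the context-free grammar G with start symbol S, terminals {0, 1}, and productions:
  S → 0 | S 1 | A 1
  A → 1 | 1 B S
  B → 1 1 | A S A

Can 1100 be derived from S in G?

no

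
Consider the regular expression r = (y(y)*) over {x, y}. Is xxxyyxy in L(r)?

no

No split of xxxyyxy into u·v has y matching u and (y)* matching v.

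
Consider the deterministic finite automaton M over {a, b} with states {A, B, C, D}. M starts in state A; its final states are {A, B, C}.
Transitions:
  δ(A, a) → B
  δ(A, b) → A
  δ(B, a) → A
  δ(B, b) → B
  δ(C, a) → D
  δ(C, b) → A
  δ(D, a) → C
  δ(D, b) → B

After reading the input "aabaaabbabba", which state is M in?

B

A --a--> B
B --a--> A
A --b--> A
A --a--> B
B --a--> A
A --a--> B
B --b--> B
B --b--> B
B --a--> A
A --b--> A
A --b--> A
A --a--> B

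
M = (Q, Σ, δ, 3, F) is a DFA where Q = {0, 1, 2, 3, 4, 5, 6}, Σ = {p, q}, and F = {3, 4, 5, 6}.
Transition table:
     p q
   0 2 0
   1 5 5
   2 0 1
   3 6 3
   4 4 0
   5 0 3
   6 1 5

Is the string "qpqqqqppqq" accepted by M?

accepted

3 --q--> 3
3 --p--> 6
6 --q--> 5
5 --q--> 3
3 --q--> 3
3 --q--> 3
3 --p--> 6
6 --p--> 1
1 --q--> 5
5 --q--> 3
End in state 3, which is an accepting state.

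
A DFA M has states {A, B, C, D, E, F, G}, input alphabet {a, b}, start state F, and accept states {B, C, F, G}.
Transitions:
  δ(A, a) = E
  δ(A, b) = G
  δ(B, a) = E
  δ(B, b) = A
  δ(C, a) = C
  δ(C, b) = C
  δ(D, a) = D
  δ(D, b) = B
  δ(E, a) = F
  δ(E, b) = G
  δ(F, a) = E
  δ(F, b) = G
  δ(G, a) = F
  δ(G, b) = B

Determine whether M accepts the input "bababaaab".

F --b--> G
G --a--> F
F --b--> G
G --a--> F
F --b--> G
G --a--> F
F --a--> E
E --a--> F
F --b--> G
End in state G, which is an accepting state.

accepted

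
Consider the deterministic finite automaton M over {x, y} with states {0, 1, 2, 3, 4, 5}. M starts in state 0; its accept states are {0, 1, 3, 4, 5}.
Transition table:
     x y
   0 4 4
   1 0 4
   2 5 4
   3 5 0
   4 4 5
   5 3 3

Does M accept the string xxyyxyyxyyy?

0 --x--> 4
4 --x--> 4
4 --y--> 5
5 --y--> 3
3 --x--> 5
5 --y--> 3
3 --y--> 0
0 --x--> 4
4 --y--> 5
5 --y--> 3
3 --y--> 0
End in state 0, which is an accepting state.

accepted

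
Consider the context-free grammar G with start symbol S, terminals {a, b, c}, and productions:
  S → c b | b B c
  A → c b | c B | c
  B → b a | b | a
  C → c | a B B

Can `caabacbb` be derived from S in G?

no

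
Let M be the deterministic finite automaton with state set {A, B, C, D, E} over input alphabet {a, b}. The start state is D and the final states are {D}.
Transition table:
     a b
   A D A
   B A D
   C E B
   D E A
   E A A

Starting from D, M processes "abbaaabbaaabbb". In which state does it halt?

D --a--> E
E --b--> A
A --b--> A
A --a--> D
D --a--> E
E --a--> A
A --b--> A
A --b--> A
A --a--> D
D --a--> E
E --a--> A
A --b--> A
A --b--> A
A --b--> A

A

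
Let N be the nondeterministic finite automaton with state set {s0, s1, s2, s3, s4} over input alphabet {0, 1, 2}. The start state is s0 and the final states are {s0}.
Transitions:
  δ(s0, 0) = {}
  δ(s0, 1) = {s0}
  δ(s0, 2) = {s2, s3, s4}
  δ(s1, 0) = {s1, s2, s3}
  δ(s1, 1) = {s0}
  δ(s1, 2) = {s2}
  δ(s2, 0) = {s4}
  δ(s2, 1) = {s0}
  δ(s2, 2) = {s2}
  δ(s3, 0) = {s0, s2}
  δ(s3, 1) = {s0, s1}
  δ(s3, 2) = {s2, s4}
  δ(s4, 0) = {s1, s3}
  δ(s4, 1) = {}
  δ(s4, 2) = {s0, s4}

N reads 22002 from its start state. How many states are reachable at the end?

Start: {s0}
read 2: {s2, s3, s4}
read 2: {s0, s2, s4}
read 0: {s1, s3, s4}
read 0: {s0, s1, s2, s3}
read 2: {s2, s3, s4}
Final reachable set {s2, s3, s4} has 3 states.

3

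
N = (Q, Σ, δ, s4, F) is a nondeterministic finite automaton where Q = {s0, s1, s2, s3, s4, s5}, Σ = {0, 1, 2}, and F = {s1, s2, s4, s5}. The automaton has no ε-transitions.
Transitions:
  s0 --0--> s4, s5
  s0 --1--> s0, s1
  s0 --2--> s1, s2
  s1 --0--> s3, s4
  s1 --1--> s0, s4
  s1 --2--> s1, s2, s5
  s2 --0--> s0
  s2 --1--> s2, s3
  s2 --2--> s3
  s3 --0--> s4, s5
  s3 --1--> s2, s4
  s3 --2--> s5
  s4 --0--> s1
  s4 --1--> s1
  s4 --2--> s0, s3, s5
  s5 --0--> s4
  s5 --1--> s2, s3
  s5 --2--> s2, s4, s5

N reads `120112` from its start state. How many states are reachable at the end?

Start: {s4}
read 1: {s1}
read 2: {s1, s2, s5}
read 0: {s0, s3, s4}
read 1: {s0, s1, s2, s4}
read 1: {s0, s1, s2, s3, s4}
read 2: {s0, s1, s2, s3, s5}
Final reachable set {s0, s1, s2, s3, s5} has 5 states.

5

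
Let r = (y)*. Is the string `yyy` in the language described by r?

yes

Split into 3 pieces y · y · y; each matches y.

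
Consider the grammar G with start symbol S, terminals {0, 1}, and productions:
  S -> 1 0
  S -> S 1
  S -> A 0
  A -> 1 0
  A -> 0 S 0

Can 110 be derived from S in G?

no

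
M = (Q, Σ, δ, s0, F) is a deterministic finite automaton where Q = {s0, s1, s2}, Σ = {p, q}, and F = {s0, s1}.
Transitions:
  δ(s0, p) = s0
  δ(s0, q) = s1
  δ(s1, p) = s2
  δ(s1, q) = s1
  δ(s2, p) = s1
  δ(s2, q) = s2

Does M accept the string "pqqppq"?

s0 --p--> s0
s0 --q--> s1
s1 --q--> s1
s1 --p--> s2
s2 --p--> s1
s1 --q--> s1
End in state s1, which is an accepting state.

accepted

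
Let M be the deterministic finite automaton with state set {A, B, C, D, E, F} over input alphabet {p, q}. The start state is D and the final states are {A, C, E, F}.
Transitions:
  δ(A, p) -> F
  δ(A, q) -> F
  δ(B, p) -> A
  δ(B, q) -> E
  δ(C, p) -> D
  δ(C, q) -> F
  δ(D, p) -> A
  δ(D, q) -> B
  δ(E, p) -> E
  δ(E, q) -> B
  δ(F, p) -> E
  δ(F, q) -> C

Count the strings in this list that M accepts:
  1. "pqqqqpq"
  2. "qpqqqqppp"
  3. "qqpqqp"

"pqqqqpq": rejected
"qpqqqqppp": accepted
"qqpqqp": accepted

2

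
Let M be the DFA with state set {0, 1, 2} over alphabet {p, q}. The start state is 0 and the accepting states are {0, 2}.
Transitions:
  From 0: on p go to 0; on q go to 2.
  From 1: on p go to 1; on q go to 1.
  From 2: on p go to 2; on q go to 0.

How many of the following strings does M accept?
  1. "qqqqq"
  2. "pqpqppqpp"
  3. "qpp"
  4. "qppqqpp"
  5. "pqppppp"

"qqqqq": accepted
"pqpqppqpp": accepted
"qpp": accepted
"qppqqpp": accepted
"pqppppp": accepted

5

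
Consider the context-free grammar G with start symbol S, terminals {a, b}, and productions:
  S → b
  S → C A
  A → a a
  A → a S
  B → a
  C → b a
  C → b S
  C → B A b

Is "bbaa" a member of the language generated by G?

yes

S ⇒ CA ⇒ bSA ⇒ bbA ⇒ bbaa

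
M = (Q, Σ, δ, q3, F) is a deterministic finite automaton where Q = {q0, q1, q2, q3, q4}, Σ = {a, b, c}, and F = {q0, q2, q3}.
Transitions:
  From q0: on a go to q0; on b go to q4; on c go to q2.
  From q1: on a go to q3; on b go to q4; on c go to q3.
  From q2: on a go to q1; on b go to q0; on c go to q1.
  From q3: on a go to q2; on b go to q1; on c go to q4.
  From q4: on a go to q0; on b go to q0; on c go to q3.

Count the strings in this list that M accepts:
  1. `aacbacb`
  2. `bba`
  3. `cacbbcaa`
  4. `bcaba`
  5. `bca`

4

`aacbacb`: accepted
`bba`: accepted
`cacbbcaa`: rejected
`bcaba`: accepted
`bca`: accepted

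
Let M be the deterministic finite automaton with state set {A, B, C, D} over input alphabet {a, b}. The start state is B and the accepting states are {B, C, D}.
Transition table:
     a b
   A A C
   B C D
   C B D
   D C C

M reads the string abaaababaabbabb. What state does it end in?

C

B --a--> C
C --b--> D
D --a--> C
C --a--> B
B --a--> C
C --b--> D
D --a--> C
C --b--> D
D --a--> C
C --a--> B
B --b--> D
D --b--> C
C --a--> B
B --b--> D
D --b--> C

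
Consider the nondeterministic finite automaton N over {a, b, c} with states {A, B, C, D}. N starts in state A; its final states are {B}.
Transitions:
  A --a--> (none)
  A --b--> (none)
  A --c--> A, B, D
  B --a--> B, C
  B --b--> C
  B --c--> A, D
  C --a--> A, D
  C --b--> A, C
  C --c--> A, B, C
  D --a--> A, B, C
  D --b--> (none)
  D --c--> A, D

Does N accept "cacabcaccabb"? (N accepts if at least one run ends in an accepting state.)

Start: {A}
read c: {A, B, D}
read a: {A, B, C}
read c: {A, B, C, D}
read a: {A, B, C, D}
read b: {A, C}
read c: {A, B, C, D}
read a: {A, B, C, D}
read c: {A, B, C, D}
read c: {A, B, C, D}
read a: {A, B, C, D}
read b: {A, C}
read b: {A, C}
Reachable ∩ accepting = {} — empty.

rejected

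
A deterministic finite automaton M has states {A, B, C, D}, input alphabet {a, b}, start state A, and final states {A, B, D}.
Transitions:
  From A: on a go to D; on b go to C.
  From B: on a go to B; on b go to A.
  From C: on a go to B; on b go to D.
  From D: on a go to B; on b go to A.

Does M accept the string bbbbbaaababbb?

accepted

A --b--> C
C --b--> D
D --b--> A
A --b--> C
C --b--> D
D --a--> B
B --a--> B
B --a--> B
B --b--> A
A --a--> D
D --b--> A
A --b--> C
C --b--> D
End in state D, which is an accepting state.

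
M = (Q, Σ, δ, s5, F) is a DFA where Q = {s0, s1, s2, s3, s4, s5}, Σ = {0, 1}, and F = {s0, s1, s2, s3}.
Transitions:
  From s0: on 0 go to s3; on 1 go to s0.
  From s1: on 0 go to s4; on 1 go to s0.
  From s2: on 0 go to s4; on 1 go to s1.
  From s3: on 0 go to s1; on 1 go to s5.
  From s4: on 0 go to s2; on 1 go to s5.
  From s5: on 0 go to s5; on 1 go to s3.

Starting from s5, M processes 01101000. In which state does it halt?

s2

s5 --0--> s5
s5 --1--> s3
s3 --1--> s5
s5 --0--> s5
s5 --1--> s3
s3 --0--> s1
s1 --0--> s4
s4 --0--> s2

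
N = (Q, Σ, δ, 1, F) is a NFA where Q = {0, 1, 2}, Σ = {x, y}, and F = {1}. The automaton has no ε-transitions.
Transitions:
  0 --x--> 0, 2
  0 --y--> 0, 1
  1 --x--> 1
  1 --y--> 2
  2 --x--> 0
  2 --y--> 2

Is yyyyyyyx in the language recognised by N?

rejected

Start: {1}
read y: {2}
read y: {2}
read y: {2}
read y: {2}
read y: {2}
read y: {2}
read y: {2}
read x: {0}
Reachable ∩ accepting = {} — empty.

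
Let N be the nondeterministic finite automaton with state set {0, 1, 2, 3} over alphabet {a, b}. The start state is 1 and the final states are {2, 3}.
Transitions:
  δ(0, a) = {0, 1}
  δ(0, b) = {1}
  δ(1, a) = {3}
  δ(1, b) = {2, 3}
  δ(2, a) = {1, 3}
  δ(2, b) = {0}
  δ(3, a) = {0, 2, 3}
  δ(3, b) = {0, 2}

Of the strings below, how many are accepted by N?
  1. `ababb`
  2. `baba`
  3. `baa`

`ababb`: accepted
`baba`: accepted
`baa`: accepted

3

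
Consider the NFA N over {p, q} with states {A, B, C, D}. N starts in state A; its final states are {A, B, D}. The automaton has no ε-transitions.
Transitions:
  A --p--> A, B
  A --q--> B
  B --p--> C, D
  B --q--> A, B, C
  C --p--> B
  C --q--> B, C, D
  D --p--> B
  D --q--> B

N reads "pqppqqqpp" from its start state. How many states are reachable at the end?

Start: {A}
read p: {A, B}
read q: {A, B, C}
read p: {A, B, C, D}
read p: {A, B, C, D}
read q: {A, B, C, D}
read q: {A, B, C, D}
read q: {A, B, C, D}
read p: {A, B, C, D}
read p: {A, B, C, D}
Final reachable set {A, B, C, D} has 4 states.

4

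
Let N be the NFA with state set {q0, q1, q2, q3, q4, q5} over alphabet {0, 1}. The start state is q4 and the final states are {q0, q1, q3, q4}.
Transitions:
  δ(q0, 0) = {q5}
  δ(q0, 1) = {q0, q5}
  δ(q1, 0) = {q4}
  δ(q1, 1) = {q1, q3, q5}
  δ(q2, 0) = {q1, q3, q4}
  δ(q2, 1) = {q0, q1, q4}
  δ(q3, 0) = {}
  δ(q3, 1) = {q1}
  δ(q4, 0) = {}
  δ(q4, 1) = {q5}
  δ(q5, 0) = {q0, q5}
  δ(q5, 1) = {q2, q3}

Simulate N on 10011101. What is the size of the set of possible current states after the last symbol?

Start: {q4}
read 1: {q5}
read 0: {q0, q5}
read 0: {q0, q5}
read 1: {q0, q2, q3, q5}
read 1: {q0, q1, q2, q3, q4, q5}
read 1: {q0, q1, q2, q3, q4, q5}
read 0: {q0, q1, q3, q4, q5}
read 1: {q0, q1, q2, q3, q5}
Final reachable set {q0, q1, q2, q3, q5} has 5 states.

5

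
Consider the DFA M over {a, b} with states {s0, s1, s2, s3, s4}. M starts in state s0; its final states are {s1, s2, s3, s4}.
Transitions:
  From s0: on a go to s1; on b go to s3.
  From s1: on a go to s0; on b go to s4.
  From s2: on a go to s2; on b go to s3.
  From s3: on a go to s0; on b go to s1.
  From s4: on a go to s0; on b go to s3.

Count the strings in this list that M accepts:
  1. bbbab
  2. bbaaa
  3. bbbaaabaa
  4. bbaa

3

bbbab: accepted
bbaaa: rejected
bbbaaabaa: accepted
bbaa: accepted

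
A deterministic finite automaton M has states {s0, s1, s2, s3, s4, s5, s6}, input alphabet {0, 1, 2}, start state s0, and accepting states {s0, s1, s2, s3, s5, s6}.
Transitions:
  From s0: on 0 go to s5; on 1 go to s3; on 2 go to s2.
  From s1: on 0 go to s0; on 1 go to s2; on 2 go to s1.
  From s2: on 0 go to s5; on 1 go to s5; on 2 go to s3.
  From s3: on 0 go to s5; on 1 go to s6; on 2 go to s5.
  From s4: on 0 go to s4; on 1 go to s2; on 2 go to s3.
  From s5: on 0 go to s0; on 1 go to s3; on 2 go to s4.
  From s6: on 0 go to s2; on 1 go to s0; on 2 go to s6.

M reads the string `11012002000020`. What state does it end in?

s0 --1--> s3
s3 --1--> s6
s6 --0--> s2
s2 --1--> s5
s5 --2--> s4
s4 --0--> s4
s4 --0--> s4
s4 --2--> s3
s3 --0--> s5
s5 --0--> s0
s0 --0--> s5
s5 --0--> s0
s0 --2--> s2
s2 --0--> s5

s5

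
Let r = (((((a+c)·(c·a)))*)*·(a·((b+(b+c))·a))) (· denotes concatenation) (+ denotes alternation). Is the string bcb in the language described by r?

no

No split of bcb into u·v has ((((a+c)·(c·a)))*)* matching u and (a·((b+(b+c))·a)) matching v.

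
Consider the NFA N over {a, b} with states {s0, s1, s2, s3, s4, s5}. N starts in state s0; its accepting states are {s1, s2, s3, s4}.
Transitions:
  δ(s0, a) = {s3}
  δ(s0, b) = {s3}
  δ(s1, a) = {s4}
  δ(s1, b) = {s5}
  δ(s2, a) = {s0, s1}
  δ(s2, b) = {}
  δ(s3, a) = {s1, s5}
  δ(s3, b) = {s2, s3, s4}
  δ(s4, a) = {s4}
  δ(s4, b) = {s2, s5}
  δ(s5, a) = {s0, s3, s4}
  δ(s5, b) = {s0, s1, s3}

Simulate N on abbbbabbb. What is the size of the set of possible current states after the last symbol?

Start: {s0}
read a: {s3}
read b: {s2, s3, s4}
read b: {s2, s3, s4, s5}
read b: {s0, s1, s2, s3, s4, s5}
read b: {s0, s1, s2, s3, s4, s5}
read a: {s0, s1, s3, s4, s5}
read b: {s0, s1, s2, s3, s4, s5}
read b: {s0, s1, s2, s3, s4, s5}
read b: {s0, s1, s2, s3, s4, s5}
Final reachable set {s0, s1, s2, s3, s4, s5} has 6 states.

6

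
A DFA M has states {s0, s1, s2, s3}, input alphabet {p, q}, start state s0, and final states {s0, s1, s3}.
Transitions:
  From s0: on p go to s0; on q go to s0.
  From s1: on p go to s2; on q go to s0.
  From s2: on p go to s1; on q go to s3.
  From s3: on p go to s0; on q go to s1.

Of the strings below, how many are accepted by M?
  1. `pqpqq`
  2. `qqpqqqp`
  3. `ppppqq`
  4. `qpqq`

4

`pqpqq`: accepted
`qqpqqqp`: accepted
`ppppqq`: accepted
`qpqq`: accepted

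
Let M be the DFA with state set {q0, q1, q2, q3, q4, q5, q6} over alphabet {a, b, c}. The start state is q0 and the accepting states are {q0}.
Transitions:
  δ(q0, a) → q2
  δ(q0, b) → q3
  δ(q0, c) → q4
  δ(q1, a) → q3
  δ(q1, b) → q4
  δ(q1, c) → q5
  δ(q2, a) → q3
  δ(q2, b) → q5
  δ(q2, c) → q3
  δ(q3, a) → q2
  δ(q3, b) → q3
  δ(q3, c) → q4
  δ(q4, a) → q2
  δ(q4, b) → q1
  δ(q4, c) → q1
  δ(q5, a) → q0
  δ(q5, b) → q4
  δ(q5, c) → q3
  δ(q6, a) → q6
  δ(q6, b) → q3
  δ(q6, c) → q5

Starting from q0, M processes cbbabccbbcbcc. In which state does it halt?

q5

q0 --c--> q4
q4 --b--> q1
q1 --b--> q4
q4 --a--> q2
q2 --b--> q5
q5 --c--> q3
q3 --c--> q4
q4 --b--> q1
q1 --b--> q4
q4 --c--> q1
q1 --b--> q4
q4 --c--> q1
q1 --c--> q5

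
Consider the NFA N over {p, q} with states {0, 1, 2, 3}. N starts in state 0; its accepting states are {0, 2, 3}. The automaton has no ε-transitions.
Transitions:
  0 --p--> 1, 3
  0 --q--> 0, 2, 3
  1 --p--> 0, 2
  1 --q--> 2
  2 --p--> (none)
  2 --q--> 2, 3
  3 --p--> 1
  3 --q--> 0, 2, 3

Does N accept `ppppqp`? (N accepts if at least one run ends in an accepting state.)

Start: {0}
read p: {1, 3}
read p: {0, 1, 2}
read p: {0, 1, 2, 3}
read p: {0, 1, 2, 3}
read q: {0, 2, 3}
read p: {1, 3}
Reachable ∩ accepting = {3} — nonempty.

accepted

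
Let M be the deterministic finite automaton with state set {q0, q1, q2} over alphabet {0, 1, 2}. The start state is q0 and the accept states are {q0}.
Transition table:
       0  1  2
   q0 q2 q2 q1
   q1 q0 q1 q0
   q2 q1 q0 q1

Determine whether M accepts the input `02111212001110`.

rejected

q0 --0--> q2
q2 --2--> q1
q1 --1--> q1
q1 --1--> q1
q1 --1--> q1
q1 --2--> q0
q0 --1--> q2
q2 --2--> q1
q1 --0--> q0
q0 --0--> q2
q2 --1--> q0
q0 --1--> q2
q2 --1--> q0
q0 --0--> q2
End in state q2, which is not an accepting state.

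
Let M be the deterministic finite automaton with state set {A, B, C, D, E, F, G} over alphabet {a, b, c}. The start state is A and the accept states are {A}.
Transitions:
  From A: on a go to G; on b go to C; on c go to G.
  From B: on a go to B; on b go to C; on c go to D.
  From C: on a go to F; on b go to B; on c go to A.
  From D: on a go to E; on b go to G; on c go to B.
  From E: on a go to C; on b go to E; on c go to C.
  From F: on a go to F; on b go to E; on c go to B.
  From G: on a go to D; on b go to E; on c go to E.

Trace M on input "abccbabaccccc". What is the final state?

A --a--> G
G --b--> E
E --c--> C
C --c--> A
A --b--> C
C --a--> F
F --b--> E
E --a--> C
C --c--> A
A --c--> G
G --c--> E
E --c--> C
C --c--> A

A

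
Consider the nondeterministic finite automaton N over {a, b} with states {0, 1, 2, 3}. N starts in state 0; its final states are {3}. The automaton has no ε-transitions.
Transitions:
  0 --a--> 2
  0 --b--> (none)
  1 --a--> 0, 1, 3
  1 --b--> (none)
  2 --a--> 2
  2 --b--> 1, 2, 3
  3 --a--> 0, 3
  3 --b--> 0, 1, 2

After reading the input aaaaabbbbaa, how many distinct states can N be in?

4

Start: {0}
read a: {2}
read a: {2}
read a: {2}
read a: {2}
read a: {2}
read b: {1, 2, 3}
read b: {0, 1, 2, 3}
read b: {0, 1, 2, 3}
read b: {0, 1, 2, 3}
read a: {0, 1, 2, 3}
read a: {0, 1, 2, 3}
Final reachable set {0, 1, 2, 3} has 4 states.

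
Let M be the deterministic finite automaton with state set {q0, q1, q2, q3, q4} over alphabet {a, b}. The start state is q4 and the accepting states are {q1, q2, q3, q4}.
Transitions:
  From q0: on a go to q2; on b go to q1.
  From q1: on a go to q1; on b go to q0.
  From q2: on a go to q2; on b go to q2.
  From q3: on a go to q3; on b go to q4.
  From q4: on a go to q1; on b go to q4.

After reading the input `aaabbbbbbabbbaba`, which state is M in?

q2

q4 --a--> q1
q1 --a--> q1
q1 --a--> q1
q1 --b--> q0
q0 --b--> q1
q1 --b--> q0
q0 --b--> q1
q1 --b--> q0
q0 --b--> q1
q1 --a--> q1
q1 --b--> q0
q0 --b--> q1
q1 --b--> q0
q0 --a--> q2
q2 --b--> q2
q2 --a--> q2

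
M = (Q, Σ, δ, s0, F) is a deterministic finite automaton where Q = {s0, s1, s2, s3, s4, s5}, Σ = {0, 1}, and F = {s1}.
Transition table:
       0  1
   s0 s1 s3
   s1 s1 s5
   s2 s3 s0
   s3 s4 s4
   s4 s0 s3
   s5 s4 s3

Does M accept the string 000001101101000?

accepted

s0 --0--> s1
s1 --0--> s1
s1 --0--> s1
s1 --0--> s1
s1 --0--> s1
s1 --1--> s5
s5 --1--> s3
s3 --0--> s4
s4 --1--> s3
s3 --1--> s4
s4 --0--> s0
s0 --1--> s3
s3 --0--> s4
s4 --0--> s0
s0 --0--> s1
End in state s1, which is an accepting state.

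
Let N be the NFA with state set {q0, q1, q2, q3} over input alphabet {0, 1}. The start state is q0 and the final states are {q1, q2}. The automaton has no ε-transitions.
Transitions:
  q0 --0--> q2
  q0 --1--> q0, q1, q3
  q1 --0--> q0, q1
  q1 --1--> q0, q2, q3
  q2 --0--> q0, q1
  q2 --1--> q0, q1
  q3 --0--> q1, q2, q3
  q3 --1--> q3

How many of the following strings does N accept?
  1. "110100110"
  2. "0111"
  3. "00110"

3

"110100110": accepted
"0111": accepted
"00110": accepted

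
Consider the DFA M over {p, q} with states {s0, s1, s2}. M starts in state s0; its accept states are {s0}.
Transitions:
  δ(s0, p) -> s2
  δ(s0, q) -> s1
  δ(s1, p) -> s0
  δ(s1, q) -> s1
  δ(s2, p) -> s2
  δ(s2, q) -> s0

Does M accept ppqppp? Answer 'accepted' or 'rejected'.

rejected

s0 --p--> s2
s2 --p--> s2
s2 --q--> s0
s0 --p--> s2
s2 --p--> s2
s2 --p--> s2
End in state s2, which is not an accepting state.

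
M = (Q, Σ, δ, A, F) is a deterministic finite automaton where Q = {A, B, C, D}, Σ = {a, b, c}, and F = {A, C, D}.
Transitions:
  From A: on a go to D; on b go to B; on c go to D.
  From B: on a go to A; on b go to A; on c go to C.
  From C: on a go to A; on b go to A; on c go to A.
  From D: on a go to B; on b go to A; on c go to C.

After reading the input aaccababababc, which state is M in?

A --a--> D
D --a--> B
B --c--> C
C --c--> A
A --a--> D
D --b--> A
A --a--> D
D --b--> A
A --a--> D
D --b--> A
A --a--> D
D --b--> A
A --c--> D

D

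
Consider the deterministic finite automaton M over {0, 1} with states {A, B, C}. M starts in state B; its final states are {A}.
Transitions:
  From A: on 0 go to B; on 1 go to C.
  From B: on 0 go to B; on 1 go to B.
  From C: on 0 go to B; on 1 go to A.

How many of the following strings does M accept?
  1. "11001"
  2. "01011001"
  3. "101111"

0

"11001": rejected
"01011001": rejected
"101111": rejected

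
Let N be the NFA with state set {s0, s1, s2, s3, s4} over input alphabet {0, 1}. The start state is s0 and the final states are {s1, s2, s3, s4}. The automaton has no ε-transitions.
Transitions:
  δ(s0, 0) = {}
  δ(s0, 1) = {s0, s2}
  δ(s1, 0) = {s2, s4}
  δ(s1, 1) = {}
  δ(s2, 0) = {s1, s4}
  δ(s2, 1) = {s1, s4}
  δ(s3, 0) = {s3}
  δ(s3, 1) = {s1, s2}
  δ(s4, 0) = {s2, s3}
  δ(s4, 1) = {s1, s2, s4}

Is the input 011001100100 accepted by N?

Start: {s0}
read 0: {}
The reachable set is empty and stays empty for the remaining 11 symbols.
Reachable ∩ accepting = {} — empty.

rejected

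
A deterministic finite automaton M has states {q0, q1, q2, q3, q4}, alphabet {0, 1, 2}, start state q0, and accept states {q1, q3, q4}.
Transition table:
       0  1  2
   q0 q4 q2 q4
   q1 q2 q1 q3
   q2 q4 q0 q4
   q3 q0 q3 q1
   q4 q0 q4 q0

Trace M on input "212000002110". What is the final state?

q0 --2--> q4
q4 --1--> q4
q4 --2--> q0
q0 --0--> q4
q4 --0--> q0
q0 --0--> q4
q4 --0--> q0
q0 --0--> q4
q4 --2--> q0
q0 --1--> q2
q2 --1--> q0
q0 --0--> q4

q4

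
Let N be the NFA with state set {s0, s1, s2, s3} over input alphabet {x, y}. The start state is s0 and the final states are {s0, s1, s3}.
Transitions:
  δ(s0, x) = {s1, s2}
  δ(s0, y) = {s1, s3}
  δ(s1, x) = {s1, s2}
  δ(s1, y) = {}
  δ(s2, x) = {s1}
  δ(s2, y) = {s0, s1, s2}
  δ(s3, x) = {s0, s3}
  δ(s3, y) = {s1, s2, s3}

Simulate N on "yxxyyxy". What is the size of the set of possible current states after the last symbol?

Start: {s0}
read y: {s1, s3}
read x: {s0, s1, s2, s3}
read x: {s0, s1, s2, s3}
read y: {s0, s1, s2, s3}
read y: {s0, s1, s2, s3}
read x: {s0, s1, s2, s3}
read y: {s0, s1, s2, s3}
Final reachable set {s0, s1, s2, s3} has 4 states.

4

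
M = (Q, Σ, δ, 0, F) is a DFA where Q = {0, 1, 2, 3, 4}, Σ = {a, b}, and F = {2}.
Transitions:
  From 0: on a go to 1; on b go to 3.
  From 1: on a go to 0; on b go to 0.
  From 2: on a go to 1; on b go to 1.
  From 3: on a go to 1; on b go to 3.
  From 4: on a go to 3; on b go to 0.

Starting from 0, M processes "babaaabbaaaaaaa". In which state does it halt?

0 --b--> 3
3 --a--> 1
1 --b--> 0
0 --a--> 1
1 --a--> 0
0 --a--> 1
1 --b--> 0
0 --b--> 3
3 --a--> 1
1 --a--> 0
0 --a--> 1
1 --a--> 0
0 --a--> 1
1 --a--> 0
0 --a--> 1

1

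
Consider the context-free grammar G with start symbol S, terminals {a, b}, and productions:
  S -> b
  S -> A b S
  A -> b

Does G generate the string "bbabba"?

no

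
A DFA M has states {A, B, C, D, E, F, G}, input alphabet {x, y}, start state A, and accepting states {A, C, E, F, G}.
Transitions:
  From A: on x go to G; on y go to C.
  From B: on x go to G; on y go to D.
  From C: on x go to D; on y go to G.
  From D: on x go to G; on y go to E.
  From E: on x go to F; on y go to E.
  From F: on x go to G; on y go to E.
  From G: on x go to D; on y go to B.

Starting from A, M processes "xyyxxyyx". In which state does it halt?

F

A --x--> G
G --y--> B
B --y--> D
D --x--> G
G --x--> D
D --y--> E
E --y--> E
E --x--> F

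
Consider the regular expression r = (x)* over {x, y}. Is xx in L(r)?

yes

Split into 2 pieces x · x; each matches x.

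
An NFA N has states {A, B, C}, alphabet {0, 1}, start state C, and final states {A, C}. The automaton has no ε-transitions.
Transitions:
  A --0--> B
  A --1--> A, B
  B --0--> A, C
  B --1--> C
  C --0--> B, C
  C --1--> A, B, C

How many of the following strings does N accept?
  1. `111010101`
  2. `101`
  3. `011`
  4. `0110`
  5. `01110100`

`111010101`: accepted
`101`: accepted
`011`: accepted
`0110`: accepted
`01110100`: accepted

5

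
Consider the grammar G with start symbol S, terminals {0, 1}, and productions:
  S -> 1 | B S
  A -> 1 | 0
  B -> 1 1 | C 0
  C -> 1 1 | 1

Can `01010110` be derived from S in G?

no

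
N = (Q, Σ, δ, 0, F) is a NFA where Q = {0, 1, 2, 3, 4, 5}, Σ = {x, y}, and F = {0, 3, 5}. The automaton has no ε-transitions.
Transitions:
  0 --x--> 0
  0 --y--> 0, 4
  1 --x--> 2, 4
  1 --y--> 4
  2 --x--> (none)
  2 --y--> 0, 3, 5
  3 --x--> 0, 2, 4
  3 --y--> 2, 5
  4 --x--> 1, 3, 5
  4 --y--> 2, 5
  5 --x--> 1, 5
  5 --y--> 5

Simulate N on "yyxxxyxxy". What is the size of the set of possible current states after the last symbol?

5

Start: {0}
read y: {0, 4}
read y: {0, 2, 4, 5}
read x: {0, 1, 3, 5}
read x: {0, 1, 2, 4, 5}
read x: {0, 1, 2, 3, 4, 5}
read y: {0, 2, 3, 4, 5}
read x: {0, 1, 2, 3, 4, 5}
read x: {0, 1, 2, 3, 4, 5}
read y: {0, 2, 3, 4, 5}
Final reachable set {0, 2, 3, 4, 5} has 5 states.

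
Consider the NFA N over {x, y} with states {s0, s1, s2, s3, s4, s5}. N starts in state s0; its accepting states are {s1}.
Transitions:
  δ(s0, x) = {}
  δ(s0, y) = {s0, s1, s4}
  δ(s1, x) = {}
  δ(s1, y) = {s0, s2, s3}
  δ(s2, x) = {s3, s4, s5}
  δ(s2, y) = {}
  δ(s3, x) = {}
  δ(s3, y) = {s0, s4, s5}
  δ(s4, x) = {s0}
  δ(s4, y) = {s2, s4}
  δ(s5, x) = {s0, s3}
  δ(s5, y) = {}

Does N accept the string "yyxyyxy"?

accepted

Start: {s0}
read y: {s0, s1, s4}
read y: {s0, s1, s2, s3, s4}
read x: {s0, s3, s4, s5}
read y: {s0, s1, s2, s4, s5}
read y: {s0, s1, s2, s3, s4}
read x: {s0, s3, s4, s5}
read y: {s0, s1, s2, s4, s5}
Reachable ∩ accepting = {s1} — nonempty.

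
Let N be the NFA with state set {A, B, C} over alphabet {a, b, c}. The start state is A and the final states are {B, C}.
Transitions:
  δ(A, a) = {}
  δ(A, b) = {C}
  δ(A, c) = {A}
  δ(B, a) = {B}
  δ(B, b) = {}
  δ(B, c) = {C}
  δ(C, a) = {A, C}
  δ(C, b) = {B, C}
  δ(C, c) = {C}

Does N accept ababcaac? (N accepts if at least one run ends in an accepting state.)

Start: {A}
read a: {}
The reachable set is empty and stays empty for the remaining 7 symbols.
Reachable ∩ accepting = {} — empty.

rejected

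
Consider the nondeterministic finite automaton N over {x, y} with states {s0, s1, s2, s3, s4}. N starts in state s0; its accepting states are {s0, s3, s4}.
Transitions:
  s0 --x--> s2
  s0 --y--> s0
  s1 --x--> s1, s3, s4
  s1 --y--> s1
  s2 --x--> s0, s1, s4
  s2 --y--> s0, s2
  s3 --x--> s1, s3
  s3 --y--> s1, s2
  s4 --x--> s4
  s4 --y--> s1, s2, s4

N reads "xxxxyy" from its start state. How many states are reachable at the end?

4

Start: {s0}
read x: {s2}
read x: {s0, s1, s4}
read x: {s1, s2, s3, s4}
read x: {s0, s1, s3, s4}
read y: {s0, s1, s2, s4}
read y: {s0, s1, s2, s4}
Final reachable set {s0, s1, s2, s4} has 4 states.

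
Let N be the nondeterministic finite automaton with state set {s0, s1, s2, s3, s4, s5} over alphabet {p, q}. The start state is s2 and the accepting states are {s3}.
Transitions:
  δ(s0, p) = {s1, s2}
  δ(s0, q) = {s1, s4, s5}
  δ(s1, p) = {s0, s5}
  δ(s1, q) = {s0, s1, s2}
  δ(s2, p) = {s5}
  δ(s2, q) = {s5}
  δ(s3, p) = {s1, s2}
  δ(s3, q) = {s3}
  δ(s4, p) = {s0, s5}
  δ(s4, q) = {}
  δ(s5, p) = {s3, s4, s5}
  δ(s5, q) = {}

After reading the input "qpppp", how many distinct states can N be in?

6

Start: {s2}
read q: {s5}
read p: {s3, s4, s5}
read p: {s0, s1, s2, s3, s4, s5}
read p: {s0, s1, s2, s3, s4, s5}
read p: {s0, s1, s2, s3, s4, s5}
Final reachable set {s0, s1, s2, s3, s4, s5} has 6 states.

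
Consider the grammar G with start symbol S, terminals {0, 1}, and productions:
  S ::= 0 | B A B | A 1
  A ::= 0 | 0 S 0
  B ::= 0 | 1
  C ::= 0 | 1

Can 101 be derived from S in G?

yes

S ⇒ BAB ⇒ 1AB ⇒ 10B ⇒ 101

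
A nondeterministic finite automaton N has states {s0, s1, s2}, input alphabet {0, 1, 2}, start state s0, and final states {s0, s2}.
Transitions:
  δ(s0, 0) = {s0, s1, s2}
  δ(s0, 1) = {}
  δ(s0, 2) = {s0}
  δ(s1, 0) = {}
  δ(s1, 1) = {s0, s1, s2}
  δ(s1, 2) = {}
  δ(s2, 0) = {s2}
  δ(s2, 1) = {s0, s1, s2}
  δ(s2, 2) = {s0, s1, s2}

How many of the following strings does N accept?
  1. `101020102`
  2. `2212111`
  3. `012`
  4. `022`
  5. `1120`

2

`101020102`: rejected
`2212111`: rejected
`012`: accepted
`022`: accepted
`1120`: rejected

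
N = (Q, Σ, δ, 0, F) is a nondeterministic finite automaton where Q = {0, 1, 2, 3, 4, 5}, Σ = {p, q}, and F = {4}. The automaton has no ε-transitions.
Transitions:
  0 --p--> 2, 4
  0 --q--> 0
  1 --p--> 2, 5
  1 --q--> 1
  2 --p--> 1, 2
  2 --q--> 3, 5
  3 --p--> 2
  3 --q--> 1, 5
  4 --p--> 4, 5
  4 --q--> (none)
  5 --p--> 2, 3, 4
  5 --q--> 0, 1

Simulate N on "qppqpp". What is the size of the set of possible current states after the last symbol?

5

Start: {0}
read q: {0}
read p: {2, 4}
read p: {1, 2, 4, 5}
read q: {0, 1, 3, 5}
read p: {2, 3, 4, 5}
read p: {1, 2, 3, 4, 5}
Final reachable set {1, 2, 3, 4, 5} has 5 states.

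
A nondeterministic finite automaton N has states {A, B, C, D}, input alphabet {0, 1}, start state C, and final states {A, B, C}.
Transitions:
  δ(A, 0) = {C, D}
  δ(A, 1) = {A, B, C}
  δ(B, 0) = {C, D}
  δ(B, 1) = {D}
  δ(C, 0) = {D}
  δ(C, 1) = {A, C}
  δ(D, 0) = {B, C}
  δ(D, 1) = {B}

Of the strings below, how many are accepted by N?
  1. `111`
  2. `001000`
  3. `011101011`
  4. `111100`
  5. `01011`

`111`: accepted
`001000`: accepted
`011101011`: accepted
`111100`: accepted
`01011`: accepted

5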